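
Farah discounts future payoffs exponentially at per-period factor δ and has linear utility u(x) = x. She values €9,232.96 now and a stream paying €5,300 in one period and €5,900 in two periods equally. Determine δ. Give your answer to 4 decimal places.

The stream is worth 5300δ + 5900δ² today, so 5300δ + 5900δ² = 9232.96.
Rearranged: 5900δ² + 5300δ − 9232.96 = 0.
The positive root is δ = [−5300 + √(5300² + 4·5900·9232.96)] / (2·5900) = (−5300 + 15684.000)/11800 ≈ 0.8800.

δ ≈ 0.8800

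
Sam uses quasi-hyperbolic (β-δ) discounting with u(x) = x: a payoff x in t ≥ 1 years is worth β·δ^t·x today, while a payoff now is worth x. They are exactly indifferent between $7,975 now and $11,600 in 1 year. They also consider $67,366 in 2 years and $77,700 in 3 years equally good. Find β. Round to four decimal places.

From the later pair, β·δ^2·67366 = β·δ^3·77700; dividing through, δ = 67366/77700 = 0.86700.
Now use the now-vs-future pair: 7975 = β·δ·11600 gives β = 7975/(0.86700·11600) ≈ 0.7930.

β ≈ 0.7930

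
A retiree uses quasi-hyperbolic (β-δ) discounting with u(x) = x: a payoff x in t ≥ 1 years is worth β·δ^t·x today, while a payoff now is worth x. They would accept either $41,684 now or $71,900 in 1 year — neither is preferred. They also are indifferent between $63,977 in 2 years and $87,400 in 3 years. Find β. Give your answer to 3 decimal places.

From the later pair, β·δ^2·63977 = β·δ^3·87400; dividing through, δ = 63977/87400 = 0.73200.
The first indifference: 41684 = β·δ·71900, so β = 41684/(δ·71900) = 41684/(0.73200·71900) ≈ 0.792.

β ≈ 0.792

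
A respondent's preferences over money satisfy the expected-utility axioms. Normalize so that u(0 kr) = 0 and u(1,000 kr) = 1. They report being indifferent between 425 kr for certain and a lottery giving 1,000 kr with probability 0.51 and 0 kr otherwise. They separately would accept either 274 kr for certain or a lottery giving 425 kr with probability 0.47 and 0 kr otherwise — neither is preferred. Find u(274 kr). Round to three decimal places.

First, u(425 kr) = 0.51·u(1,000 kr) + 0.49·u(0 kr) = 0.51.
The second indifference gives u(274 kr) = 0.47·u(425 kr) + 0.53·u(0 kr) = 0.47·0.51 + 0.53·0.00 = 0.2397.

0.240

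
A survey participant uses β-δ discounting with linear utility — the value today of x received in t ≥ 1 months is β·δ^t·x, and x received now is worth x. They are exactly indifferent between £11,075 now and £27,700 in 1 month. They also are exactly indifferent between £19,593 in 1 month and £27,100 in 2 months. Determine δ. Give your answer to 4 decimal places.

δ ≈ 0.7230

Both payoffs in the second observation are in the future, so β drops out: δ^1·19593 = δ^2·27100 ⇒ δ = 19593/27100 = 0.72299.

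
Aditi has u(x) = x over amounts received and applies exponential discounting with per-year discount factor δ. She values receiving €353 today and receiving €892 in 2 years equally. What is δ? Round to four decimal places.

δ ≈ 0.6291

Indifference means u(353) = δ^2 · u(892), so δ^2 = u(353)/u(892).
With u(x) = x: δ^2 = 353/892 = 0.39574.
Taking the square root: δ = 0.39574^(1/2) ≈ 0.6291.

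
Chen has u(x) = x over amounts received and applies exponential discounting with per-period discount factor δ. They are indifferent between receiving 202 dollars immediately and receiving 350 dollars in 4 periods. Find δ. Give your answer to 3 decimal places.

δ ≈ 0.872

The payoff in 4 periods is discounted by δ^4, so u(202) = δ^4·u(350) and δ^4 = u(202)/u(350).
With u(x) = x: δ^4 = 202/350 = 0.57714.
So δ = 0.57714^(1/4) ≈ 0.872.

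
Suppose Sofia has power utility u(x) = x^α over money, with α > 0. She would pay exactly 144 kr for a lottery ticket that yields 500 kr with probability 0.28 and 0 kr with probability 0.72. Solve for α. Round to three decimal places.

Since u(0) = 0, the lottery's EU is 0.28·500^α.
Setting u(144) equal to that: 144^α = 0.28·500^α ⇒ (144/500)^α = 0.28.
Taking logs: α·ln(144/500) = ln(0.28), so α = -1.272966 / -1.244795 ≈ 1.023.

α ≈ 1.023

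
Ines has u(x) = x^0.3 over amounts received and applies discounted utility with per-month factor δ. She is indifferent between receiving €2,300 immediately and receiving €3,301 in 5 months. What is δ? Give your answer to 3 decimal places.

The payoff in 5 months is discounted by δ^5, so u(2300) = δ^5·u(3301) and δ^5 = u(2300)/u(3301).
Since u(x) = x^0.3, δ^5 = (2300/3301)^0.3 = 0.69676^0.3 = 0.89727.
So δ = 0.89727^(1/5) ≈ 0.979.

δ ≈ 0.979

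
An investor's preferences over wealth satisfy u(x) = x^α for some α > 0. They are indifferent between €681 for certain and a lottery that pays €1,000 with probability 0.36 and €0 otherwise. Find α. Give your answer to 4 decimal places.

α ≈ 2.6592

Since u(0) = 0, the lottery's EU is 0.36·1000^α.
Indifference: 681^α = 0.36·1000^α, so (681/1000)^α = 0.36.
α = ln(0.36) / ln(681/1000) = -1.0216512/-0.3841930 ≈ 2.6592.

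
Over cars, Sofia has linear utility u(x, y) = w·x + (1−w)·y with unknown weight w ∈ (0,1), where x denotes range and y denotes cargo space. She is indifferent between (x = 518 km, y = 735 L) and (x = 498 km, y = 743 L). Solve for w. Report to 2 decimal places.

u(518,735) = u(498,743) means w·518 + (1−w)·735 = w·498 + (1−w)·743.
Collecting terms: w·20 = (1−w)·8.
Hence w = 8/(20+8) = 8/28 = 0.29.

w = 0.29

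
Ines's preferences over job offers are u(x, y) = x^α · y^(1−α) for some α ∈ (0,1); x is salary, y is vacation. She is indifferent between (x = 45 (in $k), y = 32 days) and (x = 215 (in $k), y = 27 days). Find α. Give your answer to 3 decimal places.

α ≈ 0.098

The Cobb–Douglas utilities coincide, so 45^α·32^(1−α) = 215^α·27^(1−α).
Taking logs: α·ln 45 + (1−α)·ln 32 = α·ln 215 + (1−α)·ln 27, i.e. α·-1.563976 = (1−α)·-0.169899.
So α/(1−α) = (-0.169899)/(-1.563976) = 0.108633, and α = 0.108633/1.108633 ≈ 0.098.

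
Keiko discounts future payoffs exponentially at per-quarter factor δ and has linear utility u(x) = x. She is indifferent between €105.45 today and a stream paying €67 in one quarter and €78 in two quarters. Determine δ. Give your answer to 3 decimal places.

δ ≈ 0.810

The stream is worth 67δ + 78δ² today, so 67δ + 78δ² = 105.45.
That is, 78δ² + 67δ − 105.45 = 0, a quadratic in δ.
The positive root is δ = [−67 + √(67² + 4·78·105.45)] / (2·78) = (−67 + 193.363)/156 ≈ 0.810.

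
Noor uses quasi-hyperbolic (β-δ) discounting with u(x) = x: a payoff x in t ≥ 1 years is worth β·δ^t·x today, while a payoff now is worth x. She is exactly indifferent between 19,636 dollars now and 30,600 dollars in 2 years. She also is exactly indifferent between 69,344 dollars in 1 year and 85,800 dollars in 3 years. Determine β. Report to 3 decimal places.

β ≈ 0.794

Both payoffs in the second observation are in the future, so β drops out: δ^1·69344 = δ^3·85800 ⇒ δ^2 = 69344/85800 = 0.80821, so δ = 0.89900.
Now use the now-vs-future pair: 19636 = β·δ^2·30600 gives β = 19636/(0.80821·30600) ≈ 0.794.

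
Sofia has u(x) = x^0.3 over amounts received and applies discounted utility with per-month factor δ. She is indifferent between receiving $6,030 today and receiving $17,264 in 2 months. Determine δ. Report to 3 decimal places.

Indifference means u(6030) = δ^2 · u(17264), so δ^2 = u(6030)/u(17264).
Since u(x) = x^0.3, δ^2 = (6030/17264)^0.3 = 0.34928^0.3 = 0.72938.
Taking the square root: δ = 0.72938^(1/2) ≈ 0.854.

δ ≈ 0.854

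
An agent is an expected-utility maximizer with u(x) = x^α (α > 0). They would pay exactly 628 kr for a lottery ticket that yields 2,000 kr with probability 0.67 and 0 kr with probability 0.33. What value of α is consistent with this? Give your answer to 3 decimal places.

EU(lottery) = 0.67·2000^α + 0.33·0 = 0.67·2000^α.
Indifference: 628^α = 0.67·2000^α, so (628/2000)^α = 0.67.
Take logs: α = ln 0.67 / ln(628/2000) ≈ 0.34573.

α ≈ 0.346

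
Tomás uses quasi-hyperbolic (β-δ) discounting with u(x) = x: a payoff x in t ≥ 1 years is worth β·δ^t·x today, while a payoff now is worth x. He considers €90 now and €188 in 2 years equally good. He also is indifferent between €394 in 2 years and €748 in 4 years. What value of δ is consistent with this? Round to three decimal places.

From the later pair, β·δ^2·394 = β·δ^4·748; dividing through, δ^2 = 394/748 = 0.52674, so δ = 0.72577.

δ ≈ 0.726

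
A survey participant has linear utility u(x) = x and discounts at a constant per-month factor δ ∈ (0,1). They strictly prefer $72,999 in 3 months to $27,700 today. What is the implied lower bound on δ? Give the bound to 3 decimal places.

Comparing present values: 27700 < δ^3·72999.
So δ^3 > 27700/72999 = 0.37946; taking the cube root of both positive sides preserves the inequality.
δ > (27700/72999)^(1/3) ≈ 0.724.

δ > 0.724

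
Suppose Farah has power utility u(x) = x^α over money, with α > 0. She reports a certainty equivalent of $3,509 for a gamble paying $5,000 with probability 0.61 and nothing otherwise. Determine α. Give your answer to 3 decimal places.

α ≈ 1.396

EU(lottery) = 0.61·5000^α + 0.39·0 = 0.61·5000^α.
Indifference: 3509^α = 0.61·5000^α, so (3509/5000)^α = 0.61.
Taking logs: α·ln(3509/5000) = ln(0.61), so α = -0.494296 / -0.354107 ≈ 1.396.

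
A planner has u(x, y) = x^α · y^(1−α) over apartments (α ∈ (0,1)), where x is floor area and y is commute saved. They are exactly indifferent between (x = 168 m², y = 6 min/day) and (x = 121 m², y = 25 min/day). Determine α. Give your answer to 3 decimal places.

Set the two utilities equal: 168^α·6^(1−α) = 121^α·25^(1−α).
Rearrange to (168/121)^α = (25/6)^(1−α) and take logs: α·0.328173 = (1−α)·1.427116.
With A = 0.328173 and B = 1.427116: α·A = (1−α)·B, so α = B/(A+B) = 1.427116/1.755289 ≈ 0.813.

α ≈ 0.813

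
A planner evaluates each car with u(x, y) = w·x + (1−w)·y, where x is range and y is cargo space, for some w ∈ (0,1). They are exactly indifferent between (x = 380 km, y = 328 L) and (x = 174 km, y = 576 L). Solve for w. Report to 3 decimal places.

w = 0.546

u(380,328) = u(174,576) means w·380 + (1−w)·328 = w·174 + (1−w)·576.
Collecting terms: w·206 = (1−w)·248.
The marginal rate of substitution is 248/206, so w = 248/(206+248) = 0.546.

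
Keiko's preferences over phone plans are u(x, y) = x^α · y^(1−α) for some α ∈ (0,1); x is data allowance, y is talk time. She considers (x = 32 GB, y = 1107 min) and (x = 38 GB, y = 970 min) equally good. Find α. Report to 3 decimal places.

Set the two utilities equal: 32^α·1107^(1−α) = 38^α·970^(1−α).
Taking logs: α·ln 32 + (1−α)·ln 1107 = α·ln 38 + (1−α)·ln 970, i.e. α·-0.171850 = (1−α)·-0.132113.
Thus α·(-0.303963) = -0.132113, so α = -0.132113/-0.303963 ≈ 0.435.

α ≈ 0.435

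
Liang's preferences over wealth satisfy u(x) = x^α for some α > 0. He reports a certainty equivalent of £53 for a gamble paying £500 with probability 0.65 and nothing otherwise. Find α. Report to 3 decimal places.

α ≈ 0.192

The lottery's expected utility is 0.65·u(500) + 0.35·u(0) = 0.65·500^α (since u(0) = 0 for α > 0).
Indifference: 53^α = 0.65·500^α, so (53/500)^α = 0.65.
Taking logs: α·ln(53/500) = ln(0.65), so α = -0.430783 / -2.244316 ≈ 0.192.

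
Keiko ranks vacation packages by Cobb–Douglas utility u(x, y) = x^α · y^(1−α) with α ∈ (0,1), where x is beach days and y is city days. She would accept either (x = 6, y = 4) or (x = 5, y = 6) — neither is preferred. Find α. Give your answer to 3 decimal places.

Indifference: 6^α · 4^(1−α) = 5^α · 6^(1−α).
Taking logs: α·ln 6 + (1−α)·ln 4 = α·ln 5 + (1−α)·ln 6, i.e. α·0.182322 = (1−α)·0.405465.
So α/(1−α) = (0.405465)/(0.182322) = 2.223895, and α = 2.223895/3.223895 ≈ 0.690.

α ≈ 0.690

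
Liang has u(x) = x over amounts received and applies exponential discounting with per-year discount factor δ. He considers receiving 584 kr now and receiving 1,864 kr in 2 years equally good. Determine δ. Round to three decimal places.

δ ≈ 0.560

The payoff in 2 years is discounted by δ^2, so u(584) = δ^2·u(1864) and δ^2 = u(584)/u(1864).
With u(x) = x: δ^2 = 584/1864 = 0.31330.
Hence δ = (0.31330)^(1/2) = 0.55974.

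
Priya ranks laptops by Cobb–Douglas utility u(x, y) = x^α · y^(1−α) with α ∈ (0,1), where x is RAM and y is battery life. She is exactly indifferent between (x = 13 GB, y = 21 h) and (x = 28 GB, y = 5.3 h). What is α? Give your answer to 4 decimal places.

Set the two utilities equal: 13^α·21^(1−α) = 28^α·5.3^(1−α).
Rearrange to (13/28)^α = (5.3/21)^(1−α) and take logs: α·-0.7672552 = (1−α)·-1.3768156.
So α/(1−α) = (-1.3768156)/(-0.7672552) = 1.7944689, and α = 1.7944689/2.7944689 ≈ 0.6422.

α ≈ 0.6422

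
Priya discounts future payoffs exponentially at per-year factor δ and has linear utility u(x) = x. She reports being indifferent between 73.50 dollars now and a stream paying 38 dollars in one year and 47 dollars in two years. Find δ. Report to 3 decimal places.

The stream is worth 38δ + 47δ² today, so 38δ + 47δ² = 73.50.
Rearranged: 47δ² + 38δ − 73.50 = 0.
The positive root is δ = [−38 + √(38² + 4·47·73.50)] / (2·47) = (−38 + 123.539)/94 ≈ 0.910.

δ ≈ 0.910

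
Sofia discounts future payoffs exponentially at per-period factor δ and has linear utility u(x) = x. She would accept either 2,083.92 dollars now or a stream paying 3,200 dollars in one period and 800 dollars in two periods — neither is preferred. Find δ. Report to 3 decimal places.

The stream is worth 3200δ + 800δ² today, so 3200δ + 800δ² = 2083.92.
That is, 800δ² + 3200δ − 2083.92 = 0, a quadratic in δ.
By the quadratic formula (taking the positive root), δ = (−3200 + √16908544.00) / 1600 ≈ 0.570.

δ ≈ 0.570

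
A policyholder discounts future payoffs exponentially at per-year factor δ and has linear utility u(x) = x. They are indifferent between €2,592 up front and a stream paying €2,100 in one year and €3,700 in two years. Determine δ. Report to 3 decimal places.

The stream is worth 2100δ + 3700δ² today, so 2100δ + 3700δ² = 2592.
Rearranged: 3700δ² + 2100δ − 2592 = 0.
The positive root is δ = [−2100 + √(2100² + 4·3700·2592)] / (2·3700) = (−2100 + 6540.000)/7400 ≈ 0.600.

δ ≈ 0.600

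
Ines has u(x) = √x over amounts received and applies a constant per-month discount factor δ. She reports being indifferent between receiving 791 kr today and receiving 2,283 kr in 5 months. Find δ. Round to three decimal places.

Indifference means u(791) = δ^5 · u(2283), so δ^5 = u(791)/u(2283).
Since u(x) = √x, δ^5 = √(791/2283) = 0.58862.
So δ = 0.58862^(1/5) ≈ 0.899.

δ ≈ 0.899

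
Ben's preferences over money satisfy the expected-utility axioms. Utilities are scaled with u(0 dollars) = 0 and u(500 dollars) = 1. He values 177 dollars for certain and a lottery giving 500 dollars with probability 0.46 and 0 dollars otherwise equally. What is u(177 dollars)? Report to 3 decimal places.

By the standard-gamble method, u(177 dollars) is just the indifference probability on the best outcome: 0.46.

0.460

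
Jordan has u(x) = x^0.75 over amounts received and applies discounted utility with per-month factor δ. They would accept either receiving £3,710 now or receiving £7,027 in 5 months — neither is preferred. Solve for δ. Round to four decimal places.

The payoff in 5 months is discounted by δ^5, so u(3710) = δ^5·u(7027) and δ^5 = u(3710)/u(7027).
With u(x) = x^0.75: δ^5 = 3710^0.75/7027^0.75 = (3710/7027)^0.75 = 0.61937.
Taking the 5th root: δ = 0.61937^(1/5) ≈ 0.9086.

δ ≈ 0.9086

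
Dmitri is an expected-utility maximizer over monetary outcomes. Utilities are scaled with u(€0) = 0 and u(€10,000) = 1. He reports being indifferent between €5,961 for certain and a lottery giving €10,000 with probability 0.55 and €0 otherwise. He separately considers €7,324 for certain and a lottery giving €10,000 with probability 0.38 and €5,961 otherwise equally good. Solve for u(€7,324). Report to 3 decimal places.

From the first indifference, u(€5,961) = 0.55·u(€10,000) + 0.45·u(€0) = 0.55·1 + 0.45·0 = 0.55.
The second indifference gives u(€7,324) = 0.38·u(€10,000) + 0.62·u(€5,961) = 0.38·1.00 + 0.62·0.55 = 0.7210.

0.721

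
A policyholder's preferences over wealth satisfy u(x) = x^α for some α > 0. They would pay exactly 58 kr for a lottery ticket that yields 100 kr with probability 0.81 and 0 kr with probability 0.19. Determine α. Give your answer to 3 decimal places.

EU(lottery) = 0.81·100^α + 0.19·0 = 0.81·100^α.
Equating: 58^α = 0.81·100^α, i.e. 0.5800^α = 0.81.
Take logs: α = ln 0.81 / ln(58/100) ≈ 0.38684.

α ≈ 0.387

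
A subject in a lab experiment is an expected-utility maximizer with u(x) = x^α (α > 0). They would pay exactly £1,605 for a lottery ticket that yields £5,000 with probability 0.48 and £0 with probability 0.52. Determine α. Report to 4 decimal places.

α ≈ 0.6459

The lottery's expected utility is 0.48·u(5000) + 0.52·u(0) = 0.48·5000^α (since u(0) = 0 for α > 0).
Equating: 1605^α = 0.48·5000^α, i.e. 0.3210^α = 0.48.
Take logs: α = ln 0.48 / ln(1605/5000) ≈ 0.645921.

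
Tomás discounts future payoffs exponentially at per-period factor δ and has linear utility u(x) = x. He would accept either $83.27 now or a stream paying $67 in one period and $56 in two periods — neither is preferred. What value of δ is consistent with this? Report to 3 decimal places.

Present value of the stream is 67·δ + 56·δ². Indifference gives 67δ + 56δ² = 83.27.
So 56δ² + 67δ − 83.27 = 0.
The positive root is δ = [−67 + √(67² + 4·56·83.27)] / (2·56) = (−67 + 152.123)/112 ≈ 0.760.

δ ≈ 0.760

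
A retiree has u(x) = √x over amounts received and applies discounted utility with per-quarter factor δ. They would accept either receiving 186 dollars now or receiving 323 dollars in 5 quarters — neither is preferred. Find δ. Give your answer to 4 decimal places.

Indifference means u(186) = δ^5 · u(323), so δ^5 = u(186)/u(323).
Since u(x) = √x, δ^5 = √(186/323) = 0.75885.
Taking the 5th root: δ = 0.75885^(1/5) ≈ 0.9463.

δ ≈ 0.9463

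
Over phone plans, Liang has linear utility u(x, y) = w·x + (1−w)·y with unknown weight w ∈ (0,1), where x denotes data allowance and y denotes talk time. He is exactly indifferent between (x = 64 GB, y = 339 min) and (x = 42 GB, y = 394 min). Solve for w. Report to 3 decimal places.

w = 0.714

u(64,339) = u(42,394) means w·64 + (1−w)·339 = w·42 + (1−w)·394.
Collecting terms: w·22 = (1−w)·55.
Hence w = 55/(22+55) = 55/77 = 0.714.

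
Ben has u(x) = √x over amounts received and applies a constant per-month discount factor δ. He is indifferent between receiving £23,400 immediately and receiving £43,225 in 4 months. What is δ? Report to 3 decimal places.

δ ≈ 0.926

Indifference means u(23400) = δ^4 · u(43225), so δ^4 = u(23400)/u(43225).
Since u(x) = √x, δ^4 = √(23400/43225) = 0.73577.
Hence δ = (0.73577)^(1/4) = 0.92616.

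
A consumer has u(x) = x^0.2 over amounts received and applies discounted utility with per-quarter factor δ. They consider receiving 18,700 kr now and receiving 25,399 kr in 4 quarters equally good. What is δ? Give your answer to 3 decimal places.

δ ≈ 0.985

Indifference means u(18700) = δ^4 · u(25399), so δ^4 = u(18700)/u(25399).
With u(x) = x^0.2: δ^4 = 18700^0.2/25399^0.2 = (18700/25399)^0.2 = 0.94060.
Hence δ = (0.94060)^(1/4) = 0.98481.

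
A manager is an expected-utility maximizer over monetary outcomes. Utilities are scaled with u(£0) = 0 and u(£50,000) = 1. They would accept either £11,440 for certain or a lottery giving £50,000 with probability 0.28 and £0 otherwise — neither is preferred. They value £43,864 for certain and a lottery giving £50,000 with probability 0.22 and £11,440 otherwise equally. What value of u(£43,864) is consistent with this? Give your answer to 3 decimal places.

0.438

From the first indifference, u(£11,440) = 0.28·u(£50,000) + 0.72·u(£0) = 0.28·1 + 0.72·0 = 0.28.
The second indifference gives u(£43,864) = 0.22·u(£50,000) + 0.78·u(£11,440) = 0.22·1.00 + 0.78·0.28 = 0.4384.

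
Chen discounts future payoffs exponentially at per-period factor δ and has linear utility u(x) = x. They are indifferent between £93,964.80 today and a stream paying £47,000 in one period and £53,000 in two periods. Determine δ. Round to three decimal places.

δ ≈ 0.960

Equating present values: 93964.80 = 47000δ + 53000δ².
Rearranged: 53000δ² + 47000δ − 93964.80 = 0.
δ = (−47000 + √(47000² + 4·53000·93964.80)) / (2·53000) = (−47000 + √22129537600.00) / 106000 ≈ 0.960.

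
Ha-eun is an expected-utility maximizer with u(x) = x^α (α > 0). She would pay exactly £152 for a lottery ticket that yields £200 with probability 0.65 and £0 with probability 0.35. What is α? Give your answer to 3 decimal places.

α ≈ 1.570

Since u(0) = 0, the lottery's EU is 0.65·200^α.
Indifference: 152^α = 0.65·200^α, so (152/200)^α = 0.65.
α = ln(0.65) / ln(152/200) = -0.430783/-0.274437 ≈ 1.570.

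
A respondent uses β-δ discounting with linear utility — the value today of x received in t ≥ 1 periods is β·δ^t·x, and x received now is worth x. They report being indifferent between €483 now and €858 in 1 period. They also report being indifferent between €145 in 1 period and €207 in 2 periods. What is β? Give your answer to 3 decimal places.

Both payoffs in the second observation are in the future, so β drops out: δ^1·145 = δ^2·207 ⇒ δ = 145/207 = 0.70048.
Substituting δ into 483 = β·δ·858: β = 483/(601.014) ≈ 0.804.

β ≈ 0.804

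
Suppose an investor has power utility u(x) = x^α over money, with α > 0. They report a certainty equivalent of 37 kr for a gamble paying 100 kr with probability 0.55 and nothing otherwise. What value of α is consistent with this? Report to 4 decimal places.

α ≈ 0.6013

Since u(0) = 0, the lottery's EU is 0.55·100^α.
Setting u(37) equal to that: 37^α = 0.55·100^α ⇒ (37/100)^α = 0.55.
Take logs: α = ln 0.55 / ln(37/100) ≈ 0.601293.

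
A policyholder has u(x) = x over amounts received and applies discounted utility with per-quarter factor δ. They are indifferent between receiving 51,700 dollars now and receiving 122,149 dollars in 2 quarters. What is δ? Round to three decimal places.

δ ≈ 0.651

Equating discounted utilities: u(51700) = δ^2·u(122149) ⇒ δ^2 = u(51700)/u(122149).
With u(x) = x: δ^2 = 51700/122149 = 0.42325.
So δ = 0.42325^(1/2) ≈ 0.651.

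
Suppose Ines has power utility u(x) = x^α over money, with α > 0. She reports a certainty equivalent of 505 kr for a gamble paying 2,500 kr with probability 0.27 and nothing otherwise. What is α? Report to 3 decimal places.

EU(lottery) = 0.27·2500^α + 0.73·0 = 0.27·2500^α.
Equating: 505^α = 0.27·2500^α, i.e. 0.2020^α = 0.27.
Taking logs: α·ln(505/2500) = ln(0.27), so α = -1.309333 / -1.599488 ≈ 0.819.

α ≈ 0.819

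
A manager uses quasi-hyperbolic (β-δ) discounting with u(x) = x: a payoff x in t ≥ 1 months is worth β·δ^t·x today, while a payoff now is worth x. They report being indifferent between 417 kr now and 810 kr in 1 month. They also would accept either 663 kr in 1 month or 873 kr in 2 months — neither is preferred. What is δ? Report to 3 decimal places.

δ ≈ 0.759

From the later pair, β·δ^1·663 = β·δ^2·873; dividing through, δ = 663/873 = 0.75945.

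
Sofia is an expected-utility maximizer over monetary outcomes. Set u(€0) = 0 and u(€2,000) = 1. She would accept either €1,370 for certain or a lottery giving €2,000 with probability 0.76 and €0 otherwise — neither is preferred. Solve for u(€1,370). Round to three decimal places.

0.760

The indifference gives u(€1,370) = 0.76·u(€2,000) + 0.24·u(€0) = 0.76·1 + 0.24·0 = 0.76.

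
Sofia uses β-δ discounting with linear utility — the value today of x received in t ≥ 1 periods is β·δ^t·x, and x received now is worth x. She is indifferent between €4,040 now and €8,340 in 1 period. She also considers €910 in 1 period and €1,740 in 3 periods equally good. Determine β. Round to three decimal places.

Both payoffs in the second observation are in the future, so β drops out: δ^1·910 = δ^3·1740 ⇒ δ^2 = 910/1740 = 0.52299, so δ = 0.72318.
Now use the now-vs-future pair: 4040 = β·δ·8340 gives β = 4040/(0.72318·8340) ≈ 0.670.

β ≈ 0.670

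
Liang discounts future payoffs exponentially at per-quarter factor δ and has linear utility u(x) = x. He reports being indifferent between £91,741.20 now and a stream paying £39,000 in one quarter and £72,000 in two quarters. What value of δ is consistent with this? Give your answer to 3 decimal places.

Equating present values: 91741.20 = 39000δ + 72000δ².
That is, 72000δ² + 39000δ − 91741.20 = 0, a quadratic in δ.
δ = (−39000 + √(39000² + 4·72000·91741.20)) / (2·72000) = (−39000 + √27942465600.00) / 144000 ≈ 0.890.

δ ≈ 0.890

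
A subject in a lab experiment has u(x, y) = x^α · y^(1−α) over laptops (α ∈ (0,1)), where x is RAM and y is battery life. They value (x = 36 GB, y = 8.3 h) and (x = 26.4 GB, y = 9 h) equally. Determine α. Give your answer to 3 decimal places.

α ≈ 0.207

The Cobb–Douglas utilities coincide, so 36^α·8.3^(1−α) = 26.4^α·9^(1−α).
(36/26.4)^α = (9/8.3)^(1−α); take logs: α·ln(36/26.4) = (1−α)·ln(9/8.3), i.e. α·0.310155 = (1−α)·0.080969.
With A = 0.310155 and B = 0.080969: α·A = (1−α)·B, so α = B/(A+B) = 0.080969/0.391124 ≈ 0.207.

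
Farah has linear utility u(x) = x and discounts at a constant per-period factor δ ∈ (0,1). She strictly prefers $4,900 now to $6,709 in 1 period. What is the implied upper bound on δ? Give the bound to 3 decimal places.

Comparing present values: 4900 > δ·6709.
So δ < 4900/6709 = 0.73036.

δ < 0.730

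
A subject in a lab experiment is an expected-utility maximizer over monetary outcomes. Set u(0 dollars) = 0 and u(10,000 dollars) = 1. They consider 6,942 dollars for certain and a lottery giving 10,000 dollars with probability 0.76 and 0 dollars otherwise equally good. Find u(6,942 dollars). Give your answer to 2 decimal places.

0.76

By the standard-gamble method, u(6,942 dollars) is just the indifference probability on the best outcome: 0.76.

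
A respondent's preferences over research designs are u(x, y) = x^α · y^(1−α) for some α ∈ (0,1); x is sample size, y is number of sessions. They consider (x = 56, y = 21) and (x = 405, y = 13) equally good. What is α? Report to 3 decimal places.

α ≈ 0.195

The Cobb–Douglas utilities coincide, so 56^α·21^(1−α) = 405^α·13^(1−α).
(56/405)^α = (13/21)^(1−α); take logs: α·ln(56/405) = (1−α)·ln(13/21), i.e. α·-1.978535 = (1−α)·-0.479573.
Thus α·(-2.458108) = -0.479573, so α = -0.479573/-2.458108 ≈ 0.195.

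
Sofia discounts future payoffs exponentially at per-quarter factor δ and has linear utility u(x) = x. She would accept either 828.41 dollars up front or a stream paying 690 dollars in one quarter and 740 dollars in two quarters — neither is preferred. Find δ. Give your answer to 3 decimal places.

δ ≈ 0.690

Equating present values: 828.41 = 690δ + 740δ².
That is, 740δ² + 690δ − 828.41 = 0, a quadratic in δ.
δ = (−690 + √(690² + 4·740·828.41)) / (2·740) = (−690 + √2928193.60) / 1480 ≈ 0.690.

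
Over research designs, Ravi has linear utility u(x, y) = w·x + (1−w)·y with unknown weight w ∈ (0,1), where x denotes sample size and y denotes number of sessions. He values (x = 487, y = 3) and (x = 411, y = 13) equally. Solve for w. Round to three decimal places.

w = 0.116

Equating utilities: w·487 + (1−w)·3 = w·411 + (1−w)·13.
w·(487−411) = (1−w)·(13−3), i.e. w·76 = (1−w)·10.
So w/(1−w) = 10/76 = 0.1316, giving w = 10/(76+10) = 0.116.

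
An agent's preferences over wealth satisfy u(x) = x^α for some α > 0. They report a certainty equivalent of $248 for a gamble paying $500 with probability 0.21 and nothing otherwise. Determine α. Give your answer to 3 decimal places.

EU(lottery) = 0.21·500^α + 0.79·0 = 0.21·500^α.
Equating: 248^α = 0.21·500^α, i.e. 0.4960^α = 0.21.
Taking logs: α·ln(248/500) = ln(0.21), so α = -1.560648 / -0.701179 ≈ 2.226.

α ≈ 2.226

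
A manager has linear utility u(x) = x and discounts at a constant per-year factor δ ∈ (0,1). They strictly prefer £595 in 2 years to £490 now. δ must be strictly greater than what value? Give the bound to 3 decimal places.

δ > 0.907

Under u(x) = x this choice says 490 < δ^2·595.
So δ^2 > 490/595 = 0.82353; taking the square root of both positive sides preserves the inequality.
δ > (490/595)^(1/2) ≈ 0.907.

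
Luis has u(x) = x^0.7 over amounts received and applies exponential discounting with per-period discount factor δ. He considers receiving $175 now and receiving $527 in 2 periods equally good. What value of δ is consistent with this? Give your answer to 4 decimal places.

δ ≈ 0.6799

Indifference means u(175) = δ^2 · u(527), so δ^2 = u(175)/u(527).
With u(x) = x^0.7: δ^2 = 175^0.7/527^0.7 = (175/527)^0.7 = 0.46223.
Taking the square root: δ = 0.46223^(1/2) ≈ 0.6799.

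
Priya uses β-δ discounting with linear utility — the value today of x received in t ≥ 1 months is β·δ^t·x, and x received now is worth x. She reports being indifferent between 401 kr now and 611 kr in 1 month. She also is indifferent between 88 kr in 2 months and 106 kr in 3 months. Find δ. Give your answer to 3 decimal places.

δ ≈ 0.830

Both payoffs in the second observation are in the future, so β drops out: δ^2·88 = δ^3·106 ⇒ δ = 88/106 = 0.83019.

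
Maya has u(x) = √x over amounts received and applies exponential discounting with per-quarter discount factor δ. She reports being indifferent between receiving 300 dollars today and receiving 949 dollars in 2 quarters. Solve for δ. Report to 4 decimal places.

The payoff in 2 quarters is discounted by δ^2, so u(300) = δ^2·u(949) and δ^2 = u(300)/u(949).
Since u(x) = √x, δ^2 = √(300/949) = 0.56225.
Hence δ = (0.56225)^(1/2) = 0.749832.

δ ≈ 0.7498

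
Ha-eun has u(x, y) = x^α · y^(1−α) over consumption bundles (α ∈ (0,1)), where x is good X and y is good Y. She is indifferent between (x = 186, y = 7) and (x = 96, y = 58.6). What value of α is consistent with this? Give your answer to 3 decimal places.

α ≈ 0.763

Set the two utilities equal: 186^α·7^(1−α) = 96^α·58.6^(1−α).
Taking logs: α·ln 186 + (1−α)·ln 7 = α·ln 96 + (1−α)·ln 58.6, i.e. α·0.661398 = (1−α)·2.124825.
So α/(1−α) = (2.124825)/(0.661398) = 3.212627, and α = 3.212627/4.212627 ≈ 0.763.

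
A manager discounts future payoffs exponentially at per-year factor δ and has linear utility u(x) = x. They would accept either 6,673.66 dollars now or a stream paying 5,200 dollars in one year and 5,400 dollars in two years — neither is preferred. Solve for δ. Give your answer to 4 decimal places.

δ ≈ 0.7300

The stream is worth 5200δ + 5400δ² today, so 5200δ + 5400δ² = 6673.66.
That is, 5400δ² + 5200δ − 6673.66 = 0, a quadratic in δ.
By the quadratic formula (taking the positive root), δ = (−5200 + √171191056.00) / 10800 ≈ 0.7300.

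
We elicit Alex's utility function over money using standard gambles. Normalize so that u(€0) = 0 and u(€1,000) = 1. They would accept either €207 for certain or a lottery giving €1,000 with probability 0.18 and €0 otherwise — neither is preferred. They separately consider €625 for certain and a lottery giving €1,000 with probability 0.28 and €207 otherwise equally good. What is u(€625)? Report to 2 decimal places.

0.41

First, u(€207) = 0.18·u(€1,000) + 0.82·u(€0) = 0.18.
The second indifference gives u(€625) = 0.28·u(€1,000) + 0.72·u(€207) = 0.28·1.00 + 0.72·0.18 = 0.4096.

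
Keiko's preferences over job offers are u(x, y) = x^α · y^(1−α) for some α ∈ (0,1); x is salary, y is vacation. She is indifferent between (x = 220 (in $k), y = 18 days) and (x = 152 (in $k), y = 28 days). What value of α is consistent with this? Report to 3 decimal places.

α ≈ 0.544

Indifference: 220^α · 18^(1−α) = 152^α · 28^(1−α).
(220/152)^α = (28/18)^(1−α); take logs: α·ln(220/152) = (1−α)·ln(28/18), i.e. α·0.369747 = (1−α)·0.441833.
Thus α·(0.811580) = 0.441833, so α = 0.441833/0.811580 ≈ 0.544.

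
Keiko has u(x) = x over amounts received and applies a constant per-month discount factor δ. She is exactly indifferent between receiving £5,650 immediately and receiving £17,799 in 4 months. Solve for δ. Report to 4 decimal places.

δ ≈ 0.7506

Equating discounted utilities: u(5650) = δ^4·u(17799) ⇒ δ^4 = u(5650)/u(17799).
With u(x) = x: δ^4 = 5650/17799 = 0.31743.
Taking the 4th root: δ = 0.31743^(1/4) ≈ 0.7506.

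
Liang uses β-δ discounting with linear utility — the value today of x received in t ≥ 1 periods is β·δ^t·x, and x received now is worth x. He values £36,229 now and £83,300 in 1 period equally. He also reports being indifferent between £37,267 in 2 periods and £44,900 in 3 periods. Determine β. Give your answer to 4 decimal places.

The second indifference involves only future payoffs, so β cancels: β·δ^2·37267 = β·δ^3·44900, giving δ = 37267/44900 = 0.83000.
The first indifference: 36229 = β·δ·83300, so β = 36229/(δ·83300) = 36229/(0.83000·83300) ≈ 0.5240.

β ≈ 0.5240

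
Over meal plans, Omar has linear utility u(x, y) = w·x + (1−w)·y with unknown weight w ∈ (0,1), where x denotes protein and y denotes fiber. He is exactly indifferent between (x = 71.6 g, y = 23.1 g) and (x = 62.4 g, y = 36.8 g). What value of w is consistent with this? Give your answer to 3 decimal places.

Indifference: w·71.6 + (1−w)·23.1 = w·62.4 + (1−w)·36.8.
Collecting terms: w·9.2 = (1−w)·13.7.
Hence w = 13.7/(9.2+13.7) = 13.7/22.9 = 0.598.

w = 0.598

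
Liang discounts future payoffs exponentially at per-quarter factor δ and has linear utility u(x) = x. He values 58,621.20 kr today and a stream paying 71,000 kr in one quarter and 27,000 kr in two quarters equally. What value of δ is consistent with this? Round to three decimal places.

Present value of the stream is 71000·δ + 27000·δ². Indifference gives 71000δ + 27000δ² = 58621.20.
So 27000δ² + 71000δ − 58621.20 = 0.
δ = (−71000 + √(71000² + 4·27000·58621.20)) / (2·27000) = (−71000 + √11372089600.00) / 54000 ≈ 0.660.

δ ≈ 0.660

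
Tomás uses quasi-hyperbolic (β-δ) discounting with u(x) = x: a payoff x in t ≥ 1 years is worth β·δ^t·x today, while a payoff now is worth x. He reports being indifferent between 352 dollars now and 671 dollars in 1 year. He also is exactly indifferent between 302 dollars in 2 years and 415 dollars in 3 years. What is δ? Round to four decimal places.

The second indifference involves only future payoffs, so β cancels: β·δ^2·302 = β·δ^3·415, giving δ = 302/415 = 0.72771.

δ ≈ 0.7277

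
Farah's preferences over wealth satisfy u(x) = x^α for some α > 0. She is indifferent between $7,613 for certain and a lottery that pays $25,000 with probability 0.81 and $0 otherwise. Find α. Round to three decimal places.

α ≈ 0.177

Since u(0) = 0, the lottery's EU is 0.81·25000^α.
Indifference: 7613^α = 0.81·25000^α, so (7613/25000)^α = 0.81.
Taking logs: α·ln(7613/25000) = ln(0.81), so α = -0.210721 / -1.189019 ≈ 0.177.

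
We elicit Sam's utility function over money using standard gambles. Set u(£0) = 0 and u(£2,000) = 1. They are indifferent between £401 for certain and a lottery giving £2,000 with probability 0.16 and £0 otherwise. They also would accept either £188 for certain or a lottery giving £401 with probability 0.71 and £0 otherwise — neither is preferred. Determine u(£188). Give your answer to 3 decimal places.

0.114

From the first indifference, u(£401) = 0.16·u(£2,000) + 0.84·u(£0) = 0.16·1 + 0.84·0 = 0.16.
Chaining: u(£188) = 0.71·0.16 + 0.29·0.00 = 0.1136.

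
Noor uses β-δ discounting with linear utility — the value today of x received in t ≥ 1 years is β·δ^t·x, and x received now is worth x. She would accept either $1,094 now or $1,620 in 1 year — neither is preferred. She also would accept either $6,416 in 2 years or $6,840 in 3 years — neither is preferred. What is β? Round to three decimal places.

From the later pair, β·δ^2·6416 = β·δ^3·6840; dividing through, δ = 6416/6840 = 0.93801.
The first indifference: 1094 = β·δ·1620, so β = 1094/(δ·1620) = 1094/(0.93801·1620) ≈ 0.720.

β ≈ 0.720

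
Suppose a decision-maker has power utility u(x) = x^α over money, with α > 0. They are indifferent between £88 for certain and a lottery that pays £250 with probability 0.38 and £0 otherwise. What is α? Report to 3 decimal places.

α ≈ 0.927

Since u(0) = 0, the lottery's EU is 0.38·250^α.
Equating: 88^α = 0.38·250^α, i.e. 0.3520^α = 0.38.
Take logs: α = ln 0.38 / ln(88/250) ≈ 0.92669.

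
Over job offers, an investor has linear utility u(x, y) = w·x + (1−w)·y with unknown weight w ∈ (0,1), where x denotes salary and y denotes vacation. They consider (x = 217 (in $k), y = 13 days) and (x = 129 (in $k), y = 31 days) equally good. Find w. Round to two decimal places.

u(217,13) = u(129,31) means w·217 + (1−w)·13 = w·129 + (1−w)·31.
Collecting terms: w·88 = (1−w)·18.
So w/(1−w) = 18/88 = 0.2045, giving w = 18/(88+18) = 0.17.

w = 0.17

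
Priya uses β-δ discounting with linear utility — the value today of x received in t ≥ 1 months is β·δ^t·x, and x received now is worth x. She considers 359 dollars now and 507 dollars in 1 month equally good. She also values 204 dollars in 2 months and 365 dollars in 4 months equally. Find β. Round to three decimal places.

Both payoffs in the second observation are in the future, so β drops out: δ^2·204 = δ^4·365 ⇒ δ^2 = 204/365 = 0.55890, so δ = 0.74760.
The first indifference: 359 = β·δ·507, so β = 359/(δ·507) = 359/(0.74760·507) ≈ 0.947.

β ≈ 0.947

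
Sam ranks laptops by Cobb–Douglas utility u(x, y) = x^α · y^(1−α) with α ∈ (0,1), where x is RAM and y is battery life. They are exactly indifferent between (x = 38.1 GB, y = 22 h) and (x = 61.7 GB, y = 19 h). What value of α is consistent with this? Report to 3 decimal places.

Indifference: 38.1^α · 22^(1−α) = 61.7^α · 19^(1−α).
Rearrange to (38.1/61.7)^α = (19/22)^(1−α) and take logs: α·-0.482070 = (1−α)·-0.146603.
Thus α·(-0.628673) = -0.146603, so α = -0.146603/-0.628673 ≈ 0.233.

α ≈ 0.233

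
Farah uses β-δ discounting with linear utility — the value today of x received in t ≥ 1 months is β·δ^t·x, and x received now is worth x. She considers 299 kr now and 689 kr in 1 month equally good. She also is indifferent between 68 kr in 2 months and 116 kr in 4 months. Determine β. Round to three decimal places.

β ≈ 0.567

From the later pair, β·δ^2·68 = β·δ^4·116; dividing through, δ^2 = 68/116 = 0.58621, so δ = 0.76564.
Substituting δ into 299 = β·δ·689: β = 299/(527.527) ≈ 0.567.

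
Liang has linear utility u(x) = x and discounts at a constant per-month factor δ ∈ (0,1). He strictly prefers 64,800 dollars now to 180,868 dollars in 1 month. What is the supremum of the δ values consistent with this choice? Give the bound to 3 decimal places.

δ < 0.358

Under u(x) = x this choice says 64800 > δ·180868.
So δ < 64800/180868 = 0.35827.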